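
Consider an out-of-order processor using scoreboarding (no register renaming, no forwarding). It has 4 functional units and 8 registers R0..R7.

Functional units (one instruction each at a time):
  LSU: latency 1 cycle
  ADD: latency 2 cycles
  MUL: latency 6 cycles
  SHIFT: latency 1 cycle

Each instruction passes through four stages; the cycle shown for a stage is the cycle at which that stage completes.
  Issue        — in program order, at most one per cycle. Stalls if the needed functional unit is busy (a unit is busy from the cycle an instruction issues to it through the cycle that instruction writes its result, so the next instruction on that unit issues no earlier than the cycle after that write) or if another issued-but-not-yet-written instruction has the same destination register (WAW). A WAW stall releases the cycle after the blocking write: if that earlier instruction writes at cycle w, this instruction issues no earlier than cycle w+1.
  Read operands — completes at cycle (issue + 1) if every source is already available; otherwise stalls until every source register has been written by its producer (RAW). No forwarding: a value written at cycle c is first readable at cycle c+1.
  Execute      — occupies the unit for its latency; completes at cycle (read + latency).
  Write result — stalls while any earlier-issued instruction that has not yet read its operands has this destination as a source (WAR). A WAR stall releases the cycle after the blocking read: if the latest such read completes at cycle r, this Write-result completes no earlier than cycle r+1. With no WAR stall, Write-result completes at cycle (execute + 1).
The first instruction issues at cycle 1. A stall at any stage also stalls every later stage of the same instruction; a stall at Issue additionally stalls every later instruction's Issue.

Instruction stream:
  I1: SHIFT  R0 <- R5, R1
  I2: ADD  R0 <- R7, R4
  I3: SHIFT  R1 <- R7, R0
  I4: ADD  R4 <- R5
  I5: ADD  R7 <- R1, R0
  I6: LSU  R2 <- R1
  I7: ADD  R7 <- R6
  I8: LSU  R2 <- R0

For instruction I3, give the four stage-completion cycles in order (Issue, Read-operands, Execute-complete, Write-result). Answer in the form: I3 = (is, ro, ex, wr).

I3 = (6, 10, 11, 12)

cycle 1: I1 issues→SHIFT
cycle 2: I1 reads
cycle 3: I1 exec-done
cycle 4: I1 writes R0
cycle 5: I2 issues→ADD
cycle 6: I2 reads; I3 issues→SHIFT
cycle 8: I2 exec-done
cycle 9: I2 writes R0
cycle 10: I3 reads; I4 issues→ADD
cycle 11: I3 exec-done; I4 reads
cycle 12: I3 writes R1
cycle 13: I4 exec-done
cycle 14: I4 writes R4
cycle 15: I5 issues→ADD
cycle 16: I5 reads; I6 issues→LSU
cycle 17: I6 reads
cycle 18: I5 exec-done; I6 exec-done
cycle 19: I5 writes R7; I6 writes R2
cycle 20: I7 issues→ADD
cycle 21: I7 reads; I8 issues→LSU
cycle 22: I8 reads
cycle 23: I7 exec-done; I8 exec-done
cycle 24: I7 writes R7; I8 writes R2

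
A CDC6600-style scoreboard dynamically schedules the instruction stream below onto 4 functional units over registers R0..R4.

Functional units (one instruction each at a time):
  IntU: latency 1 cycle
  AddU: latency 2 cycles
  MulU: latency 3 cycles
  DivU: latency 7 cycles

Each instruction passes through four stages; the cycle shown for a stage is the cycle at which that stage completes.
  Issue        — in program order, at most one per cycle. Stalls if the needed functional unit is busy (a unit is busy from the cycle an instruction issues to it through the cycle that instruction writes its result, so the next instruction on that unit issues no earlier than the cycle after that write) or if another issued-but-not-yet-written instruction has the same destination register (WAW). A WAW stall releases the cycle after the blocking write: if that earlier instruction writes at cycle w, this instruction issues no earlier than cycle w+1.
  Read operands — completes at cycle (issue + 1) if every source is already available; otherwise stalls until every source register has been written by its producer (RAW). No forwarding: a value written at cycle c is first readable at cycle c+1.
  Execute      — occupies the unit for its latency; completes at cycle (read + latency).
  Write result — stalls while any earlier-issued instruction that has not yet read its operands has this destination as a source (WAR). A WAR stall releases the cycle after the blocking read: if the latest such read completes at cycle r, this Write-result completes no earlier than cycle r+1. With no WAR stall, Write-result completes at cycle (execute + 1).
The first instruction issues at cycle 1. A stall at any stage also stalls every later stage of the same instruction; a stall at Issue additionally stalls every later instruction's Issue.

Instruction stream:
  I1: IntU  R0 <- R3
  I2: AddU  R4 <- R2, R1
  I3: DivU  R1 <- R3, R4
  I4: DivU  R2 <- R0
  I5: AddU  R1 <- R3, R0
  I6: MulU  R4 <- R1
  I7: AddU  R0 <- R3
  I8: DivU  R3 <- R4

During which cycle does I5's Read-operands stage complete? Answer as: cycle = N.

t=1  I1 dispatched to IntU
t=2  I1 operands ready; I2 dispatched to AddU
t=3  I1 complete; I2 operands ready; I3 dispatched to DivU
t=4  R0←I1
t=5  I2 complete
t=6  R4←I2
t=7  I3 operands ready
t=14  I3 complete
t=15  R1←I3
t=16  I4 dispatched to DivU
t=17  I4 operands ready; I5 dispatched to AddU
t=18  I5 operands ready; I6 dispatched to MulU
t=20  I5 complete
t=21  R1←I5
t=22  I6 operands ready; I7 dispatched to AddU
t=23  I7 operands ready
t=24  I4 complete
t=25  R2←I4; I6 complete; I7 complete
t=26  R4←I6; R0←I7; I8 dispatched to DivU
t=27  I8 operands ready
t=34  I8 complete
t=35  R3←I8

cycle = 18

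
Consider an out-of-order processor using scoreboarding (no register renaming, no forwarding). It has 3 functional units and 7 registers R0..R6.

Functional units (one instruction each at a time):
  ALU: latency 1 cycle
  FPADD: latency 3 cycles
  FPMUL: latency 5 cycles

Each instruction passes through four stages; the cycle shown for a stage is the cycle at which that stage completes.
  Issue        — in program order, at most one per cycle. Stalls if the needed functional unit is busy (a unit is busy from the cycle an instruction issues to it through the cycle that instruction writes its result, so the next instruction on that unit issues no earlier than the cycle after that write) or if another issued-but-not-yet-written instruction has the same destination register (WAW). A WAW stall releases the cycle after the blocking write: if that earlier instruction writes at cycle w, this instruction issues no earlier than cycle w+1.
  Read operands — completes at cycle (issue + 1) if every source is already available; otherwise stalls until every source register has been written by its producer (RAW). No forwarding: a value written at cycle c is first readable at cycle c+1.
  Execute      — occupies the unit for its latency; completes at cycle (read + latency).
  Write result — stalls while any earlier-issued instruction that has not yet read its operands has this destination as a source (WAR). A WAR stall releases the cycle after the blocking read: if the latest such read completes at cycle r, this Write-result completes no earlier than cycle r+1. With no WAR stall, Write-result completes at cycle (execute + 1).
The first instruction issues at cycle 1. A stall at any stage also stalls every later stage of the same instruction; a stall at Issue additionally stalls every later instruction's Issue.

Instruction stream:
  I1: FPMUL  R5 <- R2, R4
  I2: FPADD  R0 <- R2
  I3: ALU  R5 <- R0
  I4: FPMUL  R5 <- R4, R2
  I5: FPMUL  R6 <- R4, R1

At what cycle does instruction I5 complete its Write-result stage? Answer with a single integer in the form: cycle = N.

I1 -> (1, 2, 7, 8)
I2 -> (2, 3, 6, 7)
I3 -> (9, 10, 11, 12)  // WAW R5: wait I1 write@8
I4 -> (13, 14, 19, 20)  // WAW R5: wait I3 write@12
I5 -> (21, 22, 27, 28)  // struct: FPMUL busy until I4 writes@20

cycle = 28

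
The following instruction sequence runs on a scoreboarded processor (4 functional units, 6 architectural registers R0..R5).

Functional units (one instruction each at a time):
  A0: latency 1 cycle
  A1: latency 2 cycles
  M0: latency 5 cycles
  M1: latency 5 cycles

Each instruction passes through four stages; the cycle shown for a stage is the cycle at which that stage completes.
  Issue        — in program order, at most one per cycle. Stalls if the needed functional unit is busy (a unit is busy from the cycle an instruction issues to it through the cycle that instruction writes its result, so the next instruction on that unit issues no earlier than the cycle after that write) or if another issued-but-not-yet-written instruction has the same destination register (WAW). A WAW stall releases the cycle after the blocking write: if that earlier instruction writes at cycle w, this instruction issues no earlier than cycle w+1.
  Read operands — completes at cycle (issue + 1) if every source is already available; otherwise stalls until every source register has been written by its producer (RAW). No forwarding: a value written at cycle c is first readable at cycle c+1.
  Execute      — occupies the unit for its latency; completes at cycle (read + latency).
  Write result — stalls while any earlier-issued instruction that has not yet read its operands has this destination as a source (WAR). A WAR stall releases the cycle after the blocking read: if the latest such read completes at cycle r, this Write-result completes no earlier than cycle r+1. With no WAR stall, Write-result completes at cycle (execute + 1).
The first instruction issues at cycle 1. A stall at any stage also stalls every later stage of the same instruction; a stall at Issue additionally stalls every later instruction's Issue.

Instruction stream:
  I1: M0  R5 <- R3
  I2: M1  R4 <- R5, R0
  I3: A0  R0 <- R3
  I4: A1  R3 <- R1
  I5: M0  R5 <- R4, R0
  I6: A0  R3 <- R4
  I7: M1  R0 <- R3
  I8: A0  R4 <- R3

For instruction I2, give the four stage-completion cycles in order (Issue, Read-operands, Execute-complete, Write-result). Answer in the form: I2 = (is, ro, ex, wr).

c1: I1 issues→M0
c2: I1 reads; I2 issues→M1
c3: I3 issues→A0
c4: I3 reads; I4 issues→A1
c5: I3 exec-done; I4 reads
c7: I1 exec-done; I4 exec-done
c8: I1 writes R5; I4 writes R3
c9: I2 reads; I5 issues→M0
c10: I3 writes R0
c11: I6 issues→A0
c14: I2 exec-done
c15: I2 writes R4
c16: I5 reads; I6 reads; I7 issues→M1
c17: I6 exec-done
c18: I6 writes R3
c19: I7 reads; I8 issues→A0
c20: I8 reads
c21: I5 exec-done; I8 exec-done
c22: I5 writes R5; I8 writes R4
c24: I7 exec-done
c25: I7 writes R0

I2 = (2, 9, 14, 15)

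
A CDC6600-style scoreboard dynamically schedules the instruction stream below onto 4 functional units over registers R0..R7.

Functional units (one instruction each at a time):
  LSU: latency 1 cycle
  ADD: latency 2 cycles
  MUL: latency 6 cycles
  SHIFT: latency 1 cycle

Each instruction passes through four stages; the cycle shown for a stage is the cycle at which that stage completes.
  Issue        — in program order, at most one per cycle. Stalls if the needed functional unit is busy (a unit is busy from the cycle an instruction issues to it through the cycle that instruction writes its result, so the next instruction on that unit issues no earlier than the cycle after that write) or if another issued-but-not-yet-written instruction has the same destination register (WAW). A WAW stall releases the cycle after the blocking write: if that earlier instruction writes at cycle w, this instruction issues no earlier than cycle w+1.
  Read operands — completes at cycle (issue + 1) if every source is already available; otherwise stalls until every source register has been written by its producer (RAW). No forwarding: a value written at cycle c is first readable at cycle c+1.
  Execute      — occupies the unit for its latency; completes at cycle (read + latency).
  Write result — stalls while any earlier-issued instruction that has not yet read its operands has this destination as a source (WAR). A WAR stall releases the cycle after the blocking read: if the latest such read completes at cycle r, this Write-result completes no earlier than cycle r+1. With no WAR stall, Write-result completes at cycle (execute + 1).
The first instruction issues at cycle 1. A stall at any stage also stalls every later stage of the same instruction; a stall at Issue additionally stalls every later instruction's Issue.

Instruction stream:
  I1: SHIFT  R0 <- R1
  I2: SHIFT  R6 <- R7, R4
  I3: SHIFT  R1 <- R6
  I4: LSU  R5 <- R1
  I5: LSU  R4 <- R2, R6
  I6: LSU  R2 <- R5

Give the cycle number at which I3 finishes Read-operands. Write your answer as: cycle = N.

  I1 | 1 | 2 | 3 | 4
  I2 | 5 | 6 | 7 | 8   struct: SHIFT busy until I1 writes@4
  I3 | 9 | 10 | 11 | 12   struct: SHIFT busy until I2 writes@8
  I4 | 10 | 13 | 14 | 15   RAW R1: wait I3 write@12
  I5 | 16 | 17 | 18 | 19   struct: LSU busy until I4 writes@15
  I6 | 20 | 21 | 22 | 23   struct: LSU busy until I5 writes@19

cycle = 10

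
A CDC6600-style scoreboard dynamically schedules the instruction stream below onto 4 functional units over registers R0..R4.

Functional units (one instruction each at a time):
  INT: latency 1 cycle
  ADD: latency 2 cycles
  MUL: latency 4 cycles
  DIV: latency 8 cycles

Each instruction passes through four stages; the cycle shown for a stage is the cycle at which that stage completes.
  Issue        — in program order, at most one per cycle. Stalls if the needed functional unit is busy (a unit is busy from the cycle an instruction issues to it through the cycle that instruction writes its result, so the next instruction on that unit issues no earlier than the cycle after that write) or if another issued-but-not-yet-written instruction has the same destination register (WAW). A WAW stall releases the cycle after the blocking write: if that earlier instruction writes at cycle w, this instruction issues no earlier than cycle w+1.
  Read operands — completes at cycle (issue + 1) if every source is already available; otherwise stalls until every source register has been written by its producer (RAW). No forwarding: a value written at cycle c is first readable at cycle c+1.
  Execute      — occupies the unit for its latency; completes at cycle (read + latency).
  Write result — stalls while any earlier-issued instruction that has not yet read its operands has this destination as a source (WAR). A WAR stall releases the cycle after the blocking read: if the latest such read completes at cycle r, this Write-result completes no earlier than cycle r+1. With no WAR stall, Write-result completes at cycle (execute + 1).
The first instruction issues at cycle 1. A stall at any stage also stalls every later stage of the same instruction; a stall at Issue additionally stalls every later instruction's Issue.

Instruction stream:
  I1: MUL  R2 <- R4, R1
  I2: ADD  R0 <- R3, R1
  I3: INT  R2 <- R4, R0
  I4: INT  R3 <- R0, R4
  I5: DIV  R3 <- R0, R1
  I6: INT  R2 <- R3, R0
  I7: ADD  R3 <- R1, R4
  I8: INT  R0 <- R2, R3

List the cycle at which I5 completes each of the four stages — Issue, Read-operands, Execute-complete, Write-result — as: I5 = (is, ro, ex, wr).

I5 = (16, 17, 25, 26)

c1: I1→MUL
c2: I1 RO; I2→ADD
c3: I2 RO
c5: I2 EX
c6: I1 EX; I2 WR R0
c7: I1 WR R2
c8: I3→INT
c9: I3 RO
c10: I3 EX
c11: I3 WR R2
c12: I4→INT
c13: I4 RO
c14: I4 EX
c15: I4 WR R3
c16: I5→DIV
c17: I5 RO; I6→INT
c25: I5 EX
c26: I5 WR R3
c27: I6 RO; I7→ADD
c28: I6 EX; I7 RO
c29: I6 WR R2
c30: I7 EX; I8→INT
c31: I7 WR R3
c32: I8 RO
c33: I8 EX
c34: I8 WR R0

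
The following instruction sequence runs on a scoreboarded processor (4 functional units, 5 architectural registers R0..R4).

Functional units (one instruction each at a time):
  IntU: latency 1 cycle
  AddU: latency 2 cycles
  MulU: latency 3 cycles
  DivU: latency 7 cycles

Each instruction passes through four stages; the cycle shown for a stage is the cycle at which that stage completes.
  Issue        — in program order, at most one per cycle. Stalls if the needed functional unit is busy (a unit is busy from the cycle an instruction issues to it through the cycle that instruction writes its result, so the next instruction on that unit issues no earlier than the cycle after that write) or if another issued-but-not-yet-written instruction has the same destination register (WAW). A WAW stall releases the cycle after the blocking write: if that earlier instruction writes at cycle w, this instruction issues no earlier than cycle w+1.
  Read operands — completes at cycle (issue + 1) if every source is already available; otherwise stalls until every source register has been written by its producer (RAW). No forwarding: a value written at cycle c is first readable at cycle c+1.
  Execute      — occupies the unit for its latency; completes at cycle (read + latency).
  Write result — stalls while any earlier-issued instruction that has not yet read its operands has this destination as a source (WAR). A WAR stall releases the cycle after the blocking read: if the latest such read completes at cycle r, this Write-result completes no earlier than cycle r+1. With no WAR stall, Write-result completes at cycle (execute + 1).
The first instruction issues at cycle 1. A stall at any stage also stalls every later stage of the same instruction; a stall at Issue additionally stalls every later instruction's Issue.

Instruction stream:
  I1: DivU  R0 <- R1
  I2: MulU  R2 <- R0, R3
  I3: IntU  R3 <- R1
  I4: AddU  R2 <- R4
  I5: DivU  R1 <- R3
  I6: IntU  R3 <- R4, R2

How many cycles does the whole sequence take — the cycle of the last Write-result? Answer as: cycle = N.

cycle = 26

1) issue 1, read 2, done 9, write 10
2) issue 2, read 11, done 14, write 15  <RAW R0: wait I1 write@10>
3) issue 3, read 4, done 5, write 12  <WAR R3: wait I2 read@11>
4) issue 16, read 17, done 19, write 20  <WAW R2: wait I2 write@15>
5) issue 17, read 18, done 25, write 26
6) issue 18, read 21, done 22, write 23  <RAW R2: wait I4 write@20>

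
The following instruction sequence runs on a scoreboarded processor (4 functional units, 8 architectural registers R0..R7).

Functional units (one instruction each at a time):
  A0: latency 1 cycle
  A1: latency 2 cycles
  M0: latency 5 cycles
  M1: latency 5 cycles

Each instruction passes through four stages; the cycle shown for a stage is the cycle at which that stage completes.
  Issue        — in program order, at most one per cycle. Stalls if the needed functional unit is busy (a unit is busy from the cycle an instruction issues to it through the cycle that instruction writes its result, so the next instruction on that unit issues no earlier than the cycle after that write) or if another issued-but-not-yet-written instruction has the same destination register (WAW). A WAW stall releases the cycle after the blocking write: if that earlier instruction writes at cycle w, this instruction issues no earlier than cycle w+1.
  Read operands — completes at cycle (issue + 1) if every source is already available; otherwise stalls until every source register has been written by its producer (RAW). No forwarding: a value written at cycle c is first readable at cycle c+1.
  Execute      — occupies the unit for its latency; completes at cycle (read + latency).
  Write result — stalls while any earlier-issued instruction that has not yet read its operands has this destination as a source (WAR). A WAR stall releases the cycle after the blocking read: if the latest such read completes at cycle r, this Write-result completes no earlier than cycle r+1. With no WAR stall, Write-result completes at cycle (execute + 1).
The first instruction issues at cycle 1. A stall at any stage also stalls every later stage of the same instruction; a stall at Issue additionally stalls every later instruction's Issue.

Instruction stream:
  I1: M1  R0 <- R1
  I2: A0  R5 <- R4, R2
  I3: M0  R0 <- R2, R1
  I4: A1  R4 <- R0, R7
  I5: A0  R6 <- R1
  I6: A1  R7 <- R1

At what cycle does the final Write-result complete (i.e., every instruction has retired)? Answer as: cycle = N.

[I1] 1/2/7/8
[I2] 2/3/4/5
[I3] 9/10/15/16  (WAW R0: wait I1 write@8)
[I4] 10/17/19/20  (RAW R0: wait I3 write@16)
[I5] 11/12/13/14
[I6] 21/22/24/25  (struct: A1 busy until I4 writes@20)

cycle = 25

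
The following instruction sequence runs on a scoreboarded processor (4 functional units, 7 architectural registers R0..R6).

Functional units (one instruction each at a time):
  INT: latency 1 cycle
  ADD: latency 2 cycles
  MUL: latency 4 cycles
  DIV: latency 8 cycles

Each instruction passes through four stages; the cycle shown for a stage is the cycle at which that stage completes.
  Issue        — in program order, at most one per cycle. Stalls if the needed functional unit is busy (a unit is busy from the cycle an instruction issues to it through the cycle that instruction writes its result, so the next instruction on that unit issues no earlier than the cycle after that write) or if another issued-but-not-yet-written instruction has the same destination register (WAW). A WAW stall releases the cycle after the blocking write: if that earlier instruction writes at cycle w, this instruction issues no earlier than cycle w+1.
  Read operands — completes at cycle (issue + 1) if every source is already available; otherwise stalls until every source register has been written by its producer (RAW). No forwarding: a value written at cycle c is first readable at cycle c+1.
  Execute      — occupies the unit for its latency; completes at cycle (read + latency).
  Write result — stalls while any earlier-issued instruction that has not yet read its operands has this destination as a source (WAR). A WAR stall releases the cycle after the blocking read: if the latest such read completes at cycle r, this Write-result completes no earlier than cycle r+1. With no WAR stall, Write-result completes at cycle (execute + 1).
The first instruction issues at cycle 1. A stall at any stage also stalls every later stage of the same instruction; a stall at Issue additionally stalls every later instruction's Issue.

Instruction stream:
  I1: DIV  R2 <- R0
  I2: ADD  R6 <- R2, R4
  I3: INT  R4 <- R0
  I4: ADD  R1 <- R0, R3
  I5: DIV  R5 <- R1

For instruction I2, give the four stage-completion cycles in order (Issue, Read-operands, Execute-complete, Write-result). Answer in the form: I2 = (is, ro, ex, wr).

[I1] 1/2/10/11
[I2] 2/12/14/15  (RAW R2: wait I1 write@11)
[I3] 3/4/5/13  (WAR R4: wait I2 read@12)
[I4] 16/17/19/20  (struct: ADD busy until I2 writes@15)
[I5] 17/21/29/30  (RAW R1: wait I4 write@20)

I2 = (2, 12, 14, 15)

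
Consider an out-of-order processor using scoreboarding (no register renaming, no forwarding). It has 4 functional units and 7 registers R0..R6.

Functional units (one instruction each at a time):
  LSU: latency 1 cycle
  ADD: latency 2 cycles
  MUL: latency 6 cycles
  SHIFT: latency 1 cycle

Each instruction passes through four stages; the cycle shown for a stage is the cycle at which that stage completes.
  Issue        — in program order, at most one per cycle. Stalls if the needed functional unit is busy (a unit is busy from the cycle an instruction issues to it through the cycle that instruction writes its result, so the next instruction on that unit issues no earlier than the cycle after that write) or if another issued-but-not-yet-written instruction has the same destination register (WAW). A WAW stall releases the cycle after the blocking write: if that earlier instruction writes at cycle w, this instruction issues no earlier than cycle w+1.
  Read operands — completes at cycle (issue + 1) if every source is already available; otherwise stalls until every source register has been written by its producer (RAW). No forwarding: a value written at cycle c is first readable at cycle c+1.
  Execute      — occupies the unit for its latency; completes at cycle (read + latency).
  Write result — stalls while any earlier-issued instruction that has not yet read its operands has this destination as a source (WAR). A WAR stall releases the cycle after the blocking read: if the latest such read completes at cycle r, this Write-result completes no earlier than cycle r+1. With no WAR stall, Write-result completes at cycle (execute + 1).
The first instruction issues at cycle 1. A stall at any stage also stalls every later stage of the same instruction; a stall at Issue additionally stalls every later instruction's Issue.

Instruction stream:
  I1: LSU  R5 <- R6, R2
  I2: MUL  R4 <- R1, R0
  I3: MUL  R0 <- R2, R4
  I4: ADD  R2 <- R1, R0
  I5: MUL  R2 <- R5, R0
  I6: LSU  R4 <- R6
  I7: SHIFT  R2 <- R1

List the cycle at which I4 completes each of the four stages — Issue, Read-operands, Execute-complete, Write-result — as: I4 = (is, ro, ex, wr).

I4 = (12, 20, 22, 23)

I1  is:1  ro:2  ex:3  wr:4
I2  is:2  ro:3  ex:9  wr:10
I3  is:11  ro:12  ex:18  wr:19  — struct: MUL busy until I2 writes@10
I4  is:12  ro:20  ex:22  wr:23  — RAW R0: wait I3 write@19
I5  is:24  ro:25  ex:31  wr:32  — WAW R2: wait I4 write@23
I6  is:25  ro:26  ex:27  wr:28
I7  is:33  ro:34  ex:35  wr:36  — WAW R2: wait I5 write@32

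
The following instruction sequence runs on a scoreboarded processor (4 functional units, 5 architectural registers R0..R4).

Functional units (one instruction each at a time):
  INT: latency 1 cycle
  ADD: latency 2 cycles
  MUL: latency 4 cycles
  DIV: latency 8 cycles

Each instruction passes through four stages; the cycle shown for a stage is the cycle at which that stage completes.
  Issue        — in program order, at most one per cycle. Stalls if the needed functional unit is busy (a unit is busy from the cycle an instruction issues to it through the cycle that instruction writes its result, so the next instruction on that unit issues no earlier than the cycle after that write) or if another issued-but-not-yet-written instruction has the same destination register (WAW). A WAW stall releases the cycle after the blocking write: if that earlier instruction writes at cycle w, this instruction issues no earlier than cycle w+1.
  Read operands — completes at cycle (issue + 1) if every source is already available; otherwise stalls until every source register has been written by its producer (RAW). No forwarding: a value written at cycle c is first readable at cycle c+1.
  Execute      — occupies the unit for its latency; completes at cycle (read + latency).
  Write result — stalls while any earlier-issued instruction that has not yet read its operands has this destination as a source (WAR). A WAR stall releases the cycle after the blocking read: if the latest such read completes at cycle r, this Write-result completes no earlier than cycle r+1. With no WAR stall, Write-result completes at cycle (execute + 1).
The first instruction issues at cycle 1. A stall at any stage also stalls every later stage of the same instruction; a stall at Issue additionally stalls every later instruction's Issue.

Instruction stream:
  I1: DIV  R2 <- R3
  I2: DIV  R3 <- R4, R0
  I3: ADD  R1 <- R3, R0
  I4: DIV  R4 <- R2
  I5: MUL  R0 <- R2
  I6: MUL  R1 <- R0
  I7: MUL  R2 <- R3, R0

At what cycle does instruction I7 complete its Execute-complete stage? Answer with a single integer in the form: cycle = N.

1) issue 1, read 2, done 10, write 11
2) issue 12, read 13, done 21, write 22  <struct: DIV busy until I1 writes@11>
3) issue 13, read 23, done 25, write 26  <RAW R3: wait I2 write@22>
4) issue 23, read 24, done 32, write 33  <struct: DIV busy until I2 writes@22>
5) issue 24, read 25, done 29, write 30
6) issue 31, read 32, done 36, write 37  <struct: MUL busy until I5 writes@30>
7) issue 38, read 39, done 43, write 44  <struct: MUL busy until I6 writes@37>

cycle = 43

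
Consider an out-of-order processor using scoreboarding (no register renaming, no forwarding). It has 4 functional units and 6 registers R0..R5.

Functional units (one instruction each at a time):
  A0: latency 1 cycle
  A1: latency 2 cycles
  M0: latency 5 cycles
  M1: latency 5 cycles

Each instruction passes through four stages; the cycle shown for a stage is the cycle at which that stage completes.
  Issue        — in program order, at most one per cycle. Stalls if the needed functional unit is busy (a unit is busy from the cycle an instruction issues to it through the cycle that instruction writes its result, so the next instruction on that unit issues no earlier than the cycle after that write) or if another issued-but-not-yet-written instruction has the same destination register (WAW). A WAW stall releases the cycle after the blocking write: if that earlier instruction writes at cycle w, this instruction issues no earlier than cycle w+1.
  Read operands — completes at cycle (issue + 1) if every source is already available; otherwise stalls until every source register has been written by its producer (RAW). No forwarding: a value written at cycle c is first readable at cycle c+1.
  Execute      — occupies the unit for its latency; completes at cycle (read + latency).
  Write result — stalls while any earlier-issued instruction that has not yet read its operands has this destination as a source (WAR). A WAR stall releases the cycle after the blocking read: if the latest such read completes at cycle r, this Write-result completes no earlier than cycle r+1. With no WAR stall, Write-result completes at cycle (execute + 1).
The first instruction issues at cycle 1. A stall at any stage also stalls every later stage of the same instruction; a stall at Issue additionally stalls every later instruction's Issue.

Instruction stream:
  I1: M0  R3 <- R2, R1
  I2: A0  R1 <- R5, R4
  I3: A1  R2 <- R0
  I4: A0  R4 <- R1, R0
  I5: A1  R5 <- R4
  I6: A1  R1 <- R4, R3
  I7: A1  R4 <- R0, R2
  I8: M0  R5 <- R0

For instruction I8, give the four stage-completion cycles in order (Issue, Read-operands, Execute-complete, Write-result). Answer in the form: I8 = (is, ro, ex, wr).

I8 = (20, 21, 26, 27)

I1  is:1  ro:2  ex:7  wr:8
I2  is:2  ro:3  ex:4  wr:5
I3  is:3  ro:4  ex:6  wr:7
I4  is:6  ro:7  ex:8  wr:9  — struct: A0 busy until I2 writes@5
I5  is:8  ro:10  ex:12  wr:13  — struct: A1 busy until I3 writes@7, RAW R4: wait I4 write@9
I6  is:14  ro:15  ex:17  wr:18  — struct: A1 busy until I5 writes@13
I7  is:19  ro:20  ex:22  wr:23  — struct: A1 busy until I6 writes@18
I8  is:20  ro:21  ex:26  wr:27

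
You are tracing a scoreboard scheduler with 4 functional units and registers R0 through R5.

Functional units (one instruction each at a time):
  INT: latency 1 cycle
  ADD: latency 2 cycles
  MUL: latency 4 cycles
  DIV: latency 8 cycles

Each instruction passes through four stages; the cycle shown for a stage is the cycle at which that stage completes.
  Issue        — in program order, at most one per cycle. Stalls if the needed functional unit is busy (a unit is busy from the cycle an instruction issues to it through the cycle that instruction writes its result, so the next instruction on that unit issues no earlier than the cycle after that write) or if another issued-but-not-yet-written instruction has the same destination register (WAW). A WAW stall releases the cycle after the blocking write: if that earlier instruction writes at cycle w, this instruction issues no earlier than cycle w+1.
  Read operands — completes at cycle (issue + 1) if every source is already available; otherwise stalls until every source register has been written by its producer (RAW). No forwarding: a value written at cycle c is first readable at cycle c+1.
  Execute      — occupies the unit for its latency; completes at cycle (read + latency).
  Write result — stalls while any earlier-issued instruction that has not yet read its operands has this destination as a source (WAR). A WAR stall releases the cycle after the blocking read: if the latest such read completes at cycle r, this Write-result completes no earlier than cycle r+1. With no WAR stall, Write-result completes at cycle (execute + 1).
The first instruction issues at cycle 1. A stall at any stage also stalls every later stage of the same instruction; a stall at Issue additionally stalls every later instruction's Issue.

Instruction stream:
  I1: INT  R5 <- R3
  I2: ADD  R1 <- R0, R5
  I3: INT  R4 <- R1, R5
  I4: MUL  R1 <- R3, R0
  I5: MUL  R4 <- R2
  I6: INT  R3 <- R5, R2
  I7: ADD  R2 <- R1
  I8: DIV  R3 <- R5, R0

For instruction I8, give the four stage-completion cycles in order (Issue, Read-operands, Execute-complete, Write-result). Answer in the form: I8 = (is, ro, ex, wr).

I8 = (21, 22, 30, 31)

cycle 1: I1 issues→INT
cycle 2: I1 reads | I2 issues→ADD
cycle 3: I1 exec-done
cycle 4: I1 writes R5
cycle 5: I2 reads | I3 issues→INT
cycle 7: I2 exec-done
cycle 8: I2 writes R1
cycle 9: I3 reads | I4 issues→MUL
cycle 10: I3 exec-done | I4 reads
cycle 11: I3 writes R4
cycle 14: I4 exec-done
cycle 15: I4 writes R1
cycle 16: I5 issues→MUL
cycle 17: I5 reads | I6 issues→INT
cycle 18: I6 reads | I7 issues→ADD
cycle 19: I6 exec-done | I7 reads
cycle 20: I6 writes R3
cycle 21: I5 exec-done | I7 exec-done | I8 issues→DIV
cycle 22: I5 writes R4 | I7 writes R2 | I8 reads
cycle 30: I8 exec-done
cycle 31: I8 writes R3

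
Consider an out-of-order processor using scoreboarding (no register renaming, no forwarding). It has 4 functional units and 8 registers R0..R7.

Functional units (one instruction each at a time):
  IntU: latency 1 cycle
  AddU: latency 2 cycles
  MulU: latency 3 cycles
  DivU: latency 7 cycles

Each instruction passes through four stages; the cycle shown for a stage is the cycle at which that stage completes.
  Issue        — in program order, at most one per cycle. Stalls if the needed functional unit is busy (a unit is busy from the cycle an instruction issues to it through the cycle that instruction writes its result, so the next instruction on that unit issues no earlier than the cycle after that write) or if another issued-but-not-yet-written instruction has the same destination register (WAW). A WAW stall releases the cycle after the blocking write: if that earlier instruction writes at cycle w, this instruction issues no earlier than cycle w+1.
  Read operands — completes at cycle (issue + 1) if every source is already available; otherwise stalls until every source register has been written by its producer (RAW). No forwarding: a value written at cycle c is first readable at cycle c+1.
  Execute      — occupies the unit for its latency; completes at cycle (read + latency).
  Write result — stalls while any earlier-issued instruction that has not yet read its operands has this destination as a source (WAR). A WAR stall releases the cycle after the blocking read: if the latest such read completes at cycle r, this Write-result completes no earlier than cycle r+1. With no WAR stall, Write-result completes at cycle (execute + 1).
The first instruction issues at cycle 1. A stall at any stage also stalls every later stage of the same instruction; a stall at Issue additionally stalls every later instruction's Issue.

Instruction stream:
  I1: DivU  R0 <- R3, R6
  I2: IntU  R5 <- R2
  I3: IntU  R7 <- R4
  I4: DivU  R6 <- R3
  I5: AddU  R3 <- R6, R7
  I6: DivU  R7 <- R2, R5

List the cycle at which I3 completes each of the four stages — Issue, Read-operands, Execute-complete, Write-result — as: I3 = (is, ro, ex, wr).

I3 = (6, 7, 8, 9)

I1 -> (1, 2, 9, 10)
I2 -> (2, 3, 4, 5)
I3 -> (6, 7, 8, 9)  // struct: IntU busy until I2 writes@5
I4 -> (11, 12, 19, 20)  // struct: DivU busy until I1 writes@10
I5 -> (12, 21, 23, 24)  // RAW R6: wait I4 write@20
I6 -> (21, 22, 29, 30)  // struct: DivU busy until I4 writes@20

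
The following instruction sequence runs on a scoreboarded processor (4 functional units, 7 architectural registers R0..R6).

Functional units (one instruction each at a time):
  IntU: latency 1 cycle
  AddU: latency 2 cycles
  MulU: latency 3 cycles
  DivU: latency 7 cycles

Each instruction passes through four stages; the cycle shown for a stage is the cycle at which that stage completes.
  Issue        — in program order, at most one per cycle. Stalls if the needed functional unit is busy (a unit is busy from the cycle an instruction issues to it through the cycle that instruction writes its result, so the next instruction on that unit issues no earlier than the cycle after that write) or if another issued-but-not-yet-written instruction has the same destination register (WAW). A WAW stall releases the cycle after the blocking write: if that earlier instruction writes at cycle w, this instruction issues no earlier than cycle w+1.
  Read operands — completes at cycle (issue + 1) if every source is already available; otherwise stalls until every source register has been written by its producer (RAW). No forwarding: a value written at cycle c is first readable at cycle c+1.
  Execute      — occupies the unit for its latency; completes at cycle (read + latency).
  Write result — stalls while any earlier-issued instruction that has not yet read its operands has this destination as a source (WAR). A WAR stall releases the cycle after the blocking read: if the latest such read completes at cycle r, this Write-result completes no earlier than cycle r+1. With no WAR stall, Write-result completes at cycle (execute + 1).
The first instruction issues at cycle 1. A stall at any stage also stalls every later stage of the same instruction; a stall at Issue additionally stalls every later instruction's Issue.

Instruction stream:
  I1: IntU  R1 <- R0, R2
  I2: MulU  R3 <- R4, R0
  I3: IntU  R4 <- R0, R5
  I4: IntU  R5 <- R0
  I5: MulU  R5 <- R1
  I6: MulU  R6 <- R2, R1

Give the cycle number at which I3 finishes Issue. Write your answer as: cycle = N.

cycle 1: I1 issues→IntU
cycle 2: I1 reads, I2 issues→MulU
cycle 3: I1 exec-done, I2 reads
cycle 4: I1 writes R1
cycle 5: I3 issues→IntU
cycle 6: I2 exec-done, I3 reads
cycle 7: I2 writes R3, I3 exec-done
cycle 8: I3 writes R4
cycle 9: I4 issues→IntU
cycle 10: I4 reads
cycle 11: I4 exec-done
cycle 12: I4 writes R5
cycle 13: I5 issues→MulU
cycle 14: I5 reads
cycle 17: I5 exec-done
cycle 18: I5 writes R5
cycle 19: I6 issues→MulU
cycle 20: I6 reads
cycle 23: I6 exec-done
cycle 24: I6 writes R6

cycle = 5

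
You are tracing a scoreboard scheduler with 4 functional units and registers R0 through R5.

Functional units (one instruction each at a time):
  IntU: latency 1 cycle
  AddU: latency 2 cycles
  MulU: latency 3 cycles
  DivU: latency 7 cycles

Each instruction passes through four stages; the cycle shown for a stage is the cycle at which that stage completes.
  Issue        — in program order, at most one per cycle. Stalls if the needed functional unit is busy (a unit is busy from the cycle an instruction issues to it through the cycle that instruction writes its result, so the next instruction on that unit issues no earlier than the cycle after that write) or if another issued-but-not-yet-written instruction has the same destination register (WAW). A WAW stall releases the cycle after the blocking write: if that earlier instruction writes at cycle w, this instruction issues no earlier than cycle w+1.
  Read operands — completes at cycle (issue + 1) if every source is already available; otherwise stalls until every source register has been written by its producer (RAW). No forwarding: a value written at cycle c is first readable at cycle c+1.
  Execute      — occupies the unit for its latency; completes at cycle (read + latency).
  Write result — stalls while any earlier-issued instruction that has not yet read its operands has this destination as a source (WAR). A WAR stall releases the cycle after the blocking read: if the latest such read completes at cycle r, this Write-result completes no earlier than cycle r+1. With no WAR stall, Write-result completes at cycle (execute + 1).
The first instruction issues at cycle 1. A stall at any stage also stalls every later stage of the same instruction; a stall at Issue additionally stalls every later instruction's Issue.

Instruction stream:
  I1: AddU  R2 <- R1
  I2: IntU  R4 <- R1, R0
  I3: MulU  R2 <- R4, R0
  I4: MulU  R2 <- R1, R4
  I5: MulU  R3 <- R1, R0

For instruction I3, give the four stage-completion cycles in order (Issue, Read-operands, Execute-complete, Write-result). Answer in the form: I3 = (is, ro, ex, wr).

[I1] 1/2/4/5
[I2] 2/3/4/5
[I3] 6/7/10/11  (WAW R2: wait I1 write@5)
[I4] 12/13/16/17  (struct: MulU busy until I3 writes@11)
[I5] 18/19/22/23  (struct: MulU busy until I4 writes@17)

I3 = (6, 7, 10, 11)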